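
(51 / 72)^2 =289 / 576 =0.50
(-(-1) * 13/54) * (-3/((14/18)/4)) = -26/7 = -3.71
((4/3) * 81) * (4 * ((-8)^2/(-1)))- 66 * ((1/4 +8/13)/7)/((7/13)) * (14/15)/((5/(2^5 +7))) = -27758.31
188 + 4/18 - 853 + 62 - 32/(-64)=-10841/18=-602.28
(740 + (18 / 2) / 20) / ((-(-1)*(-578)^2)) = 14809 / 6681680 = 0.00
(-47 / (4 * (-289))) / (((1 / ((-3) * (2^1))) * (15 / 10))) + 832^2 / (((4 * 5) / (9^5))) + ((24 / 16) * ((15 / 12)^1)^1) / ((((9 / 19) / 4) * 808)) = 14317251776771563 / 7005360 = 2043756748.66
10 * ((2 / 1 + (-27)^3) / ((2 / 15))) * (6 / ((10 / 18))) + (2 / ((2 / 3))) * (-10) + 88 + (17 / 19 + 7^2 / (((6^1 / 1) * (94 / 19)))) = -170829643955 / 10716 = -15941549.45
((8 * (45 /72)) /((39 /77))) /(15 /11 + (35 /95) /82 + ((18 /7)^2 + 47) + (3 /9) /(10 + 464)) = 7662408369 /42675873370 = 0.18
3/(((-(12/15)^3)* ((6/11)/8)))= -1375/16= -85.94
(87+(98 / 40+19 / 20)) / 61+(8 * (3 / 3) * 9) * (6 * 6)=2593.48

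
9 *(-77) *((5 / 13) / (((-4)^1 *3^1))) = 1155 / 52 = 22.21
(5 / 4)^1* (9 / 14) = 45 / 56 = 0.80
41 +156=197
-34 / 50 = -17 / 25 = -0.68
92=92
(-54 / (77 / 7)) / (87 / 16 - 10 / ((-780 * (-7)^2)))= -1651104 / 1828915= -0.90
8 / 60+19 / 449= 1183 / 6735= 0.18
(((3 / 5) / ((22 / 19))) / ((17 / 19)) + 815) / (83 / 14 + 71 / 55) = 10675931 / 94503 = 112.97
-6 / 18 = -1 / 3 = -0.33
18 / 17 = 1.06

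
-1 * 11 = -11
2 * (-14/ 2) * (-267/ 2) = 1869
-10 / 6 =-5 / 3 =-1.67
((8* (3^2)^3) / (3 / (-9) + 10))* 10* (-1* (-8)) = 1399680 / 29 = 48264.83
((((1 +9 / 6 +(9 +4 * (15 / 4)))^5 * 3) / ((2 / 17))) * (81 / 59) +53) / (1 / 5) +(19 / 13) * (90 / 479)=53787760620028945 / 23513152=2287560622.24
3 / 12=1 / 4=0.25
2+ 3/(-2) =1/2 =0.50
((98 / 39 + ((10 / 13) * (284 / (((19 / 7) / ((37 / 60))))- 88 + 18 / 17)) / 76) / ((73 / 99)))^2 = 1303914406160025 / 135676509696676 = 9.61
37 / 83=0.45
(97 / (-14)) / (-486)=97 / 6804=0.01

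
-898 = -898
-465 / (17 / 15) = -6975 / 17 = -410.29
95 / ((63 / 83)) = 7885 / 63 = 125.16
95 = 95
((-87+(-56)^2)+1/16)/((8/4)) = 48785/32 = 1524.53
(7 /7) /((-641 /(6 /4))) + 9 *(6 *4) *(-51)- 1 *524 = -14794283 /1282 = -11540.00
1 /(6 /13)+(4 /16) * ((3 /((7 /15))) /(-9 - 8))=2959 /1428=2.07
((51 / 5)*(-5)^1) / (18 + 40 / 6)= -153 / 74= -2.07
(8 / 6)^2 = 16 / 9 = 1.78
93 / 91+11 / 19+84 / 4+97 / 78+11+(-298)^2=88838.84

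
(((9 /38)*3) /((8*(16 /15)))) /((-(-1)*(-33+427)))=0.00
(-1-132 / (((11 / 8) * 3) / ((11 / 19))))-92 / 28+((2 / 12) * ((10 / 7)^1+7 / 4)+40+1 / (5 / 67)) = 496639 / 15960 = 31.12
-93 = -93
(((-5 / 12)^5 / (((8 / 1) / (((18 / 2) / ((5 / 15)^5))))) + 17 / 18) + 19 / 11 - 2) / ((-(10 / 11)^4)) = 2980916917 / 737280000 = 4.04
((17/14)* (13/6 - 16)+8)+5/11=-7709/924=-8.34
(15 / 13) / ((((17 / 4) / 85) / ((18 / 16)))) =25.96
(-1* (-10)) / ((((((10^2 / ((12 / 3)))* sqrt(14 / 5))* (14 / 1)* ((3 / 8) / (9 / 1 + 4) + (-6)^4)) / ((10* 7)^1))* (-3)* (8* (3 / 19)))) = -247* sqrt(70) / 8491581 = -0.00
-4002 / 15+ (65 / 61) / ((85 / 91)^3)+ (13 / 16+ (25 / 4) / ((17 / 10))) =-31288368967 / 119877200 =-261.00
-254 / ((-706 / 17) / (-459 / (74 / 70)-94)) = -42193337 / 13061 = -3230.48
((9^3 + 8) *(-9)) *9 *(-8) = 477576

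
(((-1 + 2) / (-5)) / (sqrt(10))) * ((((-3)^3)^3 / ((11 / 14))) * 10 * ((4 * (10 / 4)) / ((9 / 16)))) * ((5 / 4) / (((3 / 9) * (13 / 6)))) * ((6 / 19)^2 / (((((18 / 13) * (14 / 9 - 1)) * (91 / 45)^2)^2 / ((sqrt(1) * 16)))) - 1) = -386930016983520 * sqrt(10) / 2992430441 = -408891.76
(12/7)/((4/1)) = 0.43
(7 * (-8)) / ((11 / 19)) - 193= -3187 / 11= -289.73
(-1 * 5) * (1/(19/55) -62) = 5615/19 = 295.53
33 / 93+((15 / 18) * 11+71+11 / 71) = 80.68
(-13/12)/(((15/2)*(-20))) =13/1800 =0.01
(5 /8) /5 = 1 /8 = 0.12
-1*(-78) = 78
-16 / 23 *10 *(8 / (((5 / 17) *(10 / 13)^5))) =-50495848 / 71875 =-702.55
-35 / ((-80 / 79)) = 553 / 16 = 34.56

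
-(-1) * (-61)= -61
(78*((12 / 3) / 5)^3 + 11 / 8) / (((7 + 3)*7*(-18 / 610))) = -2519971 / 126000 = -20.00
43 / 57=0.75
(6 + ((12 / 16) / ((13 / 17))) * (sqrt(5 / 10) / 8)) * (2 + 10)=153 * sqrt(2) / 208 + 72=73.04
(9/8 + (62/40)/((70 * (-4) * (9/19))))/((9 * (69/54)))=56111/579600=0.10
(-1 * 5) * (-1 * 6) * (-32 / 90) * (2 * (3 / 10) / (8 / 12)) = -48 / 5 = -9.60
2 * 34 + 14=82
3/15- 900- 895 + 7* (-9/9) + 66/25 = -1799.16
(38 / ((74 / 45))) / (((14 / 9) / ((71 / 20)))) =52.74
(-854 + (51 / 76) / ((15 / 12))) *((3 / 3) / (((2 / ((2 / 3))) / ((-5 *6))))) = 162158 / 19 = 8534.63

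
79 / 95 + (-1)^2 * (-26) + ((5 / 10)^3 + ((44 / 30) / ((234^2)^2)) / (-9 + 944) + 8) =-154736939073449 / 9078983532450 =-17.04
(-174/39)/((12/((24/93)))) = -116/1209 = -0.10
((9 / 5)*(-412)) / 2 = -1854 / 5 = -370.80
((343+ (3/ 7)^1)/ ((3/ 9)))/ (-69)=-2404/ 161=-14.93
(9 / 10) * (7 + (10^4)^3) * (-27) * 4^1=-486000000003402 / 5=-97200000000680.40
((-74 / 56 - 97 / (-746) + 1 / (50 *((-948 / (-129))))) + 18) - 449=-17829425377 / 41253800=-432.19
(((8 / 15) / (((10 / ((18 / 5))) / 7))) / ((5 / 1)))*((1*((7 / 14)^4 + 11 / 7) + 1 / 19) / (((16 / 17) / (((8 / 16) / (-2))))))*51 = -9334989 / 1520000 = -6.14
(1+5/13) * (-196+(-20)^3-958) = -164772/13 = -12674.77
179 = 179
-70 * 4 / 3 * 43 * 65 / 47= -782600 / 141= -5550.35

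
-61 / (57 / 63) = -1281 / 19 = -67.42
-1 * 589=-589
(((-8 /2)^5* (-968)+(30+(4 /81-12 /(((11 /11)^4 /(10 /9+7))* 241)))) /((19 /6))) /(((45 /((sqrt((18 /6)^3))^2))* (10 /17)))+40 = 328998326894 /1030275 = 319330.59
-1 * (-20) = 20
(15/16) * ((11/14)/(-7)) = -165/1568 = -0.11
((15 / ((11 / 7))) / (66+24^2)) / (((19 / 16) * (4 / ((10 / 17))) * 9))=700 / 3421539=0.00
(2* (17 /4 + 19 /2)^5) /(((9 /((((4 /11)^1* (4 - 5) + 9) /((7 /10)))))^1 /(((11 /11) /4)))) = 21732734375 /64512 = 336878.94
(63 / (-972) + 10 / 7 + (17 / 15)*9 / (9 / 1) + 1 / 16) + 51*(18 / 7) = 2021581 / 15120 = 133.70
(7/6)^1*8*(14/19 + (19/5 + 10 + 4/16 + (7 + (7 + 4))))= 29071/95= 306.01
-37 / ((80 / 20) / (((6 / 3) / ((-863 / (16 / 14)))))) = 148 / 6041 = 0.02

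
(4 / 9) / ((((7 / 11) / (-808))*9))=-62.70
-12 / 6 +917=915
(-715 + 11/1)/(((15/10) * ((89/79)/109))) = -12124288/267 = -45409.32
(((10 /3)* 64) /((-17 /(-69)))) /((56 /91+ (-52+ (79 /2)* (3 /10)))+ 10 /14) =-26790400 /1201101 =-22.30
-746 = -746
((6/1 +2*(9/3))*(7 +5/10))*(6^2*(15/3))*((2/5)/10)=648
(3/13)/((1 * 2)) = 0.12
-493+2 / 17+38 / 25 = -208829 / 425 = -491.36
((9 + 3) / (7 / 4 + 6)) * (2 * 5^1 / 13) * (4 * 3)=5760 / 403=14.29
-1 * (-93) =93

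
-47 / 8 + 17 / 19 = -757 / 152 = -4.98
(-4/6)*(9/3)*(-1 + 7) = -12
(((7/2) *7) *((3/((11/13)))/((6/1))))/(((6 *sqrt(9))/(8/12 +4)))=4459/1188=3.75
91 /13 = 7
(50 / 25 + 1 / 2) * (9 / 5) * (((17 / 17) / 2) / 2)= 9 / 8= 1.12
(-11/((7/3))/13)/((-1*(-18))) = -11/546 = -0.02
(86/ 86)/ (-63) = -1/ 63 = -0.02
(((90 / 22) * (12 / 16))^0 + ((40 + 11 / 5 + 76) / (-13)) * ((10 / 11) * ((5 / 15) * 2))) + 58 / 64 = -16493 / 4576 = -3.60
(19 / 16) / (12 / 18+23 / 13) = 39 / 80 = 0.49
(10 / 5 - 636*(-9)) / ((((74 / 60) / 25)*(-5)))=-858900 / 37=-23213.51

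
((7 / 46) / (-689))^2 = 49 / 1004509636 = 0.00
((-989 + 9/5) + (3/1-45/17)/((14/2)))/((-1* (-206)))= -293677/61285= -4.79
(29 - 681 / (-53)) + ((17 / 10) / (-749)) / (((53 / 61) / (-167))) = 16785999 / 396970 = 42.29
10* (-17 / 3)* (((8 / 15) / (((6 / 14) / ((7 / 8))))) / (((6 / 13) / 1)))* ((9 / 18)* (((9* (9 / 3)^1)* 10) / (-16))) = 54145 / 48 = 1128.02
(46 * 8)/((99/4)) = 1472/99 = 14.87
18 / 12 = 3 / 2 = 1.50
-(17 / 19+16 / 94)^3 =-1.21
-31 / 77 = -0.40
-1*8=-8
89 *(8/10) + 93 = 164.20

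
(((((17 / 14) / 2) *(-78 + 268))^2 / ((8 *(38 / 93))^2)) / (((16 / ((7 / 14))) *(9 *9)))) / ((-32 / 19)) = -0.29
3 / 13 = 0.23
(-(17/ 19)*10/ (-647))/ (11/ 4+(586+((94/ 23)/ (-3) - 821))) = -46920/ 792615761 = -0.00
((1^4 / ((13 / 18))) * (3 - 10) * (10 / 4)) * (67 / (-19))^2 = -1414035 / 4693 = -301.31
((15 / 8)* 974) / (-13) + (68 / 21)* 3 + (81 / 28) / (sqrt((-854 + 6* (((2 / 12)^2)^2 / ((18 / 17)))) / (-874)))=-127.84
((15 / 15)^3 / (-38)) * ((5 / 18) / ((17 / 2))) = -5 / 5814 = -0.00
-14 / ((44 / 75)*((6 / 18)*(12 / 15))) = -7875 / 88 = -89.49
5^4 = 625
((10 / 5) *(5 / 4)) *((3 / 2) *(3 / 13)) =45 / 52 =0.87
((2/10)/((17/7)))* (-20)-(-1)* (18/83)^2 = -187384/117113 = -1.60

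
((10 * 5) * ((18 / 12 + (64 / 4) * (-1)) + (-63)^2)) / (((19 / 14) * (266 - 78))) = 1384075 / 1786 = 774.96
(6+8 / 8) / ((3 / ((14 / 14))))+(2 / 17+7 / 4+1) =1061 / 204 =5.20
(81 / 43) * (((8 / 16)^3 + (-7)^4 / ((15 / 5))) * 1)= 1507.84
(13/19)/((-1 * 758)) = -13/14402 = -0.00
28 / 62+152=4726 / 31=152.45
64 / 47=1.36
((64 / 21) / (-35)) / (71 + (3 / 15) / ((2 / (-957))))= 128 / 36309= 0.00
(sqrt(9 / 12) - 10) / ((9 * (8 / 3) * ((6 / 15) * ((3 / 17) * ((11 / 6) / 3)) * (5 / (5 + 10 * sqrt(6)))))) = -85 * (1 + 2 * sqrt(6)) * (20 - sqrt(3)) / 176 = -52.04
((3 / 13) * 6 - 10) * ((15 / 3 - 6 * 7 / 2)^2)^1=-28672 / 13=-2205.54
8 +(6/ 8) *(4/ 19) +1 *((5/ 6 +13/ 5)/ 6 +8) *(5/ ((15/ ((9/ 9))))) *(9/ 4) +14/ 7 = 75637/ 4560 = 16.59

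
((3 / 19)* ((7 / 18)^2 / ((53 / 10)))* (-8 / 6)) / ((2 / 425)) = -104125 / 81567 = -1.28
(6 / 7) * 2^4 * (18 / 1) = 1728 / 7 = 246.86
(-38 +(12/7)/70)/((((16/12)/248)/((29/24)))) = -8535.00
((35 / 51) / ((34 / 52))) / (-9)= -910 / 7803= -0.12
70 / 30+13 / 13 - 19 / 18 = 41 / 18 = 2.28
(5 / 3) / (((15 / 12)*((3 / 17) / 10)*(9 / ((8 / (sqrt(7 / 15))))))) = 5440*sqrt(105) / 567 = 98.31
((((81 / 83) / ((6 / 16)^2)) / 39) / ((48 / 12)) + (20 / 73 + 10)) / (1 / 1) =812754 / 78767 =10.32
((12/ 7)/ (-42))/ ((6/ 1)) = -1/ 147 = -0.01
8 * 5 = 40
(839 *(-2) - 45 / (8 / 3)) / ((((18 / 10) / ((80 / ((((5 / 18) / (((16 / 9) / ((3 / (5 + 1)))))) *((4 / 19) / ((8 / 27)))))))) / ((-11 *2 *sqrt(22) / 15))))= 1450921472 *sqrt(22) / 729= 9335287.98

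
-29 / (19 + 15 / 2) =-58 / 53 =-1.09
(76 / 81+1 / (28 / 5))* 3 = 2533 / 756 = 3.35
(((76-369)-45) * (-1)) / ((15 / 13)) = 4394 / 15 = 292.93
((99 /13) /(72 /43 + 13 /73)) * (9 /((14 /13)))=2796849 /81410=34.36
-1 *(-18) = 18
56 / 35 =8 / 5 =1.60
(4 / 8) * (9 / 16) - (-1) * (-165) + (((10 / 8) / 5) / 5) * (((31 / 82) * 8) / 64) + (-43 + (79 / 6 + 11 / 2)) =-7440997 / 39360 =-189.05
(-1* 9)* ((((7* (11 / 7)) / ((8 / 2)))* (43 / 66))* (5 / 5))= -129 / 8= -16.12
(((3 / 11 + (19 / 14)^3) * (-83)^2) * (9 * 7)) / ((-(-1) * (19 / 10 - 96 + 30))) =-25941528405 / 1381996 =-18771.06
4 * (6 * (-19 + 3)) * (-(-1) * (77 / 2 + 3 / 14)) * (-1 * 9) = 936576 / 7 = 133796.57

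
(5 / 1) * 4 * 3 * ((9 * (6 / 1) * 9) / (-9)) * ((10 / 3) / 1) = -10800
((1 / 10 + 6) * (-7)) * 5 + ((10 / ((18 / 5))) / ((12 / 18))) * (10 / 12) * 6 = -578 / 3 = -192.67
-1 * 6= -6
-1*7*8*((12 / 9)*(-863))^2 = -667313024 / 9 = -74145891.56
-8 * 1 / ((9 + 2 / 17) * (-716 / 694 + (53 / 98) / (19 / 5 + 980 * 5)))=113395863504 / 133320559355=0.85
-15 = -15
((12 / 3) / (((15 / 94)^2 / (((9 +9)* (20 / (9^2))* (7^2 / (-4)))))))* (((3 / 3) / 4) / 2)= -432964 / 405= -1069.05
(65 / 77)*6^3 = 14040 / 77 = 182.34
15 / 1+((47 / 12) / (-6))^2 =79969 / 5184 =15.43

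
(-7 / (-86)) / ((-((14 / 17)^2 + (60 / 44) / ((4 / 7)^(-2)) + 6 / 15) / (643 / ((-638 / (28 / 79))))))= 0.02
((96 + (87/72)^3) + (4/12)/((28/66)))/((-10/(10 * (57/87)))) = -181193177/2806272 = -64.57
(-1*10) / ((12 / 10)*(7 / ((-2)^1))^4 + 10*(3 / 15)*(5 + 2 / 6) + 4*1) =-1200 / 23369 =-0.05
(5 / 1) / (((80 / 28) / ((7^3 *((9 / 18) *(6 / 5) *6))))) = 21609 / 10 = 2160.90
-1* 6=-6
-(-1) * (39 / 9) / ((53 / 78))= 338 / 53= 6.38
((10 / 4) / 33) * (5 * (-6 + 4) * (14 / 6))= -175 / 99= -1.77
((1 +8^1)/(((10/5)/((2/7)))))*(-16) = -144/7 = -20.57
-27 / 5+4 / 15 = -77 / 15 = -5.13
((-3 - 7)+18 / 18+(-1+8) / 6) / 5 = -47 / 30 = -1.57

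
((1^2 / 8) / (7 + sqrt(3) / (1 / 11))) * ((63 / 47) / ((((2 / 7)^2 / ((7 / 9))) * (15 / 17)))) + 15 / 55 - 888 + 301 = -45722246269 / 77922240 + 448987 * sqrt(3) / 7083840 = -586.66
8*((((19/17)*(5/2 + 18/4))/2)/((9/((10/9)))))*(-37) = -196840/1377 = -142.95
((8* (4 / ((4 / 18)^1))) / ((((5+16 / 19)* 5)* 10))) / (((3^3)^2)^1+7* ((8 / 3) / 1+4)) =1368 / 2152475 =0.00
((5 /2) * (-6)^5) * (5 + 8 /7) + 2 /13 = -10866946 /91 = -119416.99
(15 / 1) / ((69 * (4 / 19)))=95 / 92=1.03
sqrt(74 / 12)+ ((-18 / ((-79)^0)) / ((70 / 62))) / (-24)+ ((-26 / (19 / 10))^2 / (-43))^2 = sqrt(222) / 6+ 662176008197 / 33734894060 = 22.11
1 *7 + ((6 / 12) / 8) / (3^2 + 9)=2017 / 288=7.00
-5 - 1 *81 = -86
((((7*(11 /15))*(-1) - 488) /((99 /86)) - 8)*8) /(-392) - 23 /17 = 9342779 /1237005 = 7.55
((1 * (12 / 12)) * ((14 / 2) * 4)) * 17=476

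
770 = 770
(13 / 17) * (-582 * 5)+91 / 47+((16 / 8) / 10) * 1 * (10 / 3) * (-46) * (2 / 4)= -5366143 / 2397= -2238.69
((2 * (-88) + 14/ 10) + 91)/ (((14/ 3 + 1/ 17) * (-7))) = 21318/ 8435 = 2.53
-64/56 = -1.14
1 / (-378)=-1 / 378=-0.00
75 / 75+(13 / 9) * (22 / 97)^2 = 90973 / 84681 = 1.07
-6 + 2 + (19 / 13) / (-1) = -5.46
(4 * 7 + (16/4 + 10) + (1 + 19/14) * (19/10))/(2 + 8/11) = 23859/1400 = 17.04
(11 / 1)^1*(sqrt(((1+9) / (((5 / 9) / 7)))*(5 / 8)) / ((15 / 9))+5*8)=99*sqrt(35) / 10+440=498.57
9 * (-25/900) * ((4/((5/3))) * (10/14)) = -3/7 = -0.43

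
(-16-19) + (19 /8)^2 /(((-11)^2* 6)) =-1625879 /46464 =-34.99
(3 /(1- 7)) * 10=-5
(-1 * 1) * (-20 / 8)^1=5 / 2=2.50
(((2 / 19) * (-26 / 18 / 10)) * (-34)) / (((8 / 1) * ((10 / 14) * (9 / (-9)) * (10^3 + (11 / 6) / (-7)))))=-10829 / 119668650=-0.00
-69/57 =-23/19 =-1.21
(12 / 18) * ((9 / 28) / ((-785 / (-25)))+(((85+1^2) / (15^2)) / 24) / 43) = 15737 / 2225475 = 0.01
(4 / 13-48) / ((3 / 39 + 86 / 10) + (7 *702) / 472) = -731600 / 292809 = -2.50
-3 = -3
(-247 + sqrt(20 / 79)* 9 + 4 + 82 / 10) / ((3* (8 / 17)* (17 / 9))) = -1761 / 20 + 27* sqrt(395) / 316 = -86.35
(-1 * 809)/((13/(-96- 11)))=86563/13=6658.69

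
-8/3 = -2.67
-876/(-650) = 438/325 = 1.35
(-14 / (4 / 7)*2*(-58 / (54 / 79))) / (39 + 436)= 112259 / 12825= 8.75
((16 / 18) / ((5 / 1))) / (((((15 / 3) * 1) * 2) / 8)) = 32 / 225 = 0.14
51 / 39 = 17 / 13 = 1.31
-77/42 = -11/6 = -1.83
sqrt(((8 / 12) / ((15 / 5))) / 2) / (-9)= -1 / 27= -0.04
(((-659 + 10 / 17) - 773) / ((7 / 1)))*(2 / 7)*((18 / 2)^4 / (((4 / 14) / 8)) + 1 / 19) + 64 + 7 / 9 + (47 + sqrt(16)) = -1528843807702 / 142443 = -10733021.68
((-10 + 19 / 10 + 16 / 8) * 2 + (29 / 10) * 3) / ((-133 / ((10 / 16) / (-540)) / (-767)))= 767 / 32832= 0.02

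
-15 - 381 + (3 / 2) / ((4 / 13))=-3129 / 8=-391.12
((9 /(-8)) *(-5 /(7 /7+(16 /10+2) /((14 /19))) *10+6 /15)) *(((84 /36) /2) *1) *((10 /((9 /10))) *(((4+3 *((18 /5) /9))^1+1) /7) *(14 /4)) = 904673 /2472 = 365.97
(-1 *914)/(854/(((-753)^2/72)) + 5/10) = -115165828/76665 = -1502.20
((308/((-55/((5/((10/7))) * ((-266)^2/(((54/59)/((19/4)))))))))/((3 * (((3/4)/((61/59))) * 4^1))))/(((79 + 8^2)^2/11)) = -444.76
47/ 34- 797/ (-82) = 7738/ 697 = 11.10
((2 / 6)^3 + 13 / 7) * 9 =358 / 21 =17.05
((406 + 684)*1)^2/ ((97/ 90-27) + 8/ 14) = -748503000/ 15971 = -46866.38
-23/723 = -0.03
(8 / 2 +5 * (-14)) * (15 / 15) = -66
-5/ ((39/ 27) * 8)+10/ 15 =73/ 312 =0.23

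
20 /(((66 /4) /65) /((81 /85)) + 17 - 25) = -14040 /5429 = -2.59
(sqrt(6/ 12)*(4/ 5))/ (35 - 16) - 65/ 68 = -65/ 68+2*sqrt(2)/ 95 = -0.93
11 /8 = 1.38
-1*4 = -4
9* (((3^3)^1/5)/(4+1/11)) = 297/25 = 11.88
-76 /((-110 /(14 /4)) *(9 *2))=133 /990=0.13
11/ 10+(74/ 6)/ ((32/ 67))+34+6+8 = 35963/ 480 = 74.92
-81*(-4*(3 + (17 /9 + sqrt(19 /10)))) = 162*sqrt(190) /5 + 1584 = 2030.60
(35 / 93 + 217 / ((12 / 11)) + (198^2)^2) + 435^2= 1537143040.29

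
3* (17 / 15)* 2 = 6.80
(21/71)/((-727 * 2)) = -21/103234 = -0.00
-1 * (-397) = 397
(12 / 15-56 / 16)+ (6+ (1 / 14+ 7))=10.37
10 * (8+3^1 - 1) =100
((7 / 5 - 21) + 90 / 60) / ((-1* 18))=181 / 180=1.01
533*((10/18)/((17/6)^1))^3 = 533000/132651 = 4.02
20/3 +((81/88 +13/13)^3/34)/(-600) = 30891788397/4634009600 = 6.67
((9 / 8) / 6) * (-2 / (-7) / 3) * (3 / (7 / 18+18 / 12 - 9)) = -27 / 3584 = -0.01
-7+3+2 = -2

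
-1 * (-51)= 51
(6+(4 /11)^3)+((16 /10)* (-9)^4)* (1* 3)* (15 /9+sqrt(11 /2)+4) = 78732* sqrt(22) /5+1187686226 /6655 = 252322.41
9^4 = 6561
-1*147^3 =-3176523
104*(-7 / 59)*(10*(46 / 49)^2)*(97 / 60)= -10673104 / 60711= -175.80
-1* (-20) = 20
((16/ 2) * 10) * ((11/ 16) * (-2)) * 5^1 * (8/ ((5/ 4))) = -3520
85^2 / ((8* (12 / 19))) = 137275 / 96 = 1429.95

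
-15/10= -3/2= -1.50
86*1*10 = 860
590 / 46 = 295 / 23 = 12.83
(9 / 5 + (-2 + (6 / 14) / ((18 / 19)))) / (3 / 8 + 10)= 212 / 8715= 0.02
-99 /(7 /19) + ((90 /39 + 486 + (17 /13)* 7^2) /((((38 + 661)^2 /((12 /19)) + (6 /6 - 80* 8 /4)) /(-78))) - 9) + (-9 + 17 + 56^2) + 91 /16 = 331715800243 /115503248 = 2871.92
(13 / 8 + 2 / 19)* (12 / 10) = 789 / 380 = 2.08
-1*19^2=-361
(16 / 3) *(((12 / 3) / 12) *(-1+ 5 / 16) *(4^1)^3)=-704 / 9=-78.22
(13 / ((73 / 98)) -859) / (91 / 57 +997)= -3501681 / 4155160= -0.84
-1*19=-19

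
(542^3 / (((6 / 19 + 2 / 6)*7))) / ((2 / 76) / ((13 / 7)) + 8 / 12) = 13449957713712 / 261331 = 51467134.45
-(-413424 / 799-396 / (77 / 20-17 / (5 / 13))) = 109101696 / 214931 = 507.61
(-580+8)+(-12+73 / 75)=-43727 / 75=-583.03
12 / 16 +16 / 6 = 41 / 12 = 3.42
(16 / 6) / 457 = 8 / 1371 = 0.01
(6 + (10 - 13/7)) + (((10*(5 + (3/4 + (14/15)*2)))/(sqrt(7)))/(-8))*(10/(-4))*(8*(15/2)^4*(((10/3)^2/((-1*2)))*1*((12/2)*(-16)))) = 99/7 + 321328125*sqrt(7)/7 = 121450629.57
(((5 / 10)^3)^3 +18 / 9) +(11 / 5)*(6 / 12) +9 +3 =38661 / 2560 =15.10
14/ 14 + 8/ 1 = 9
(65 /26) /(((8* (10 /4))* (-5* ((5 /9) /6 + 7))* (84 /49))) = -0.00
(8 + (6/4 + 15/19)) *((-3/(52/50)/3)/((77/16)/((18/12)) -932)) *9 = 527850/5505877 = 0.10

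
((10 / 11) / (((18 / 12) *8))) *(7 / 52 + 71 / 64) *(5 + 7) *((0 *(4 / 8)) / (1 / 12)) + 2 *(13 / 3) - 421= -1237 / 3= -412.33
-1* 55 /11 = -5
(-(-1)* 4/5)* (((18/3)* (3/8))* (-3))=-27/5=-5.40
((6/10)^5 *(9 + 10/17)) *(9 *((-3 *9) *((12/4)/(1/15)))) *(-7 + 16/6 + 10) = -28874961/625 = -46199.94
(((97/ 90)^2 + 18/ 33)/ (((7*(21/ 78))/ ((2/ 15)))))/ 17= 116311/ 16372125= 0.01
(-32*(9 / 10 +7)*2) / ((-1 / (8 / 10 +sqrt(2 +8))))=10112 / 25 +2528*sqrt(10) / 5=2003.33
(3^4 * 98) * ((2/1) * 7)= 111132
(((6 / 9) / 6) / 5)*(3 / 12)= 1 / 180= 0.01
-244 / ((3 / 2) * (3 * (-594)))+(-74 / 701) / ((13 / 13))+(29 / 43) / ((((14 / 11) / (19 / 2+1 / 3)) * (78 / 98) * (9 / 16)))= 12175855682 / 1047439107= 11.62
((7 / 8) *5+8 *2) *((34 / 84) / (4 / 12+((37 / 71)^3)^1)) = 991771381 / 57105440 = 17.37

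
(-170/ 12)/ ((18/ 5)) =-425/ 108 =-3.94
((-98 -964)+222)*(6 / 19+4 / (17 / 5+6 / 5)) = -435120 / 437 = -995.70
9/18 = 1/2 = 0.50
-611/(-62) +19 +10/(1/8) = 6749/62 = 108.85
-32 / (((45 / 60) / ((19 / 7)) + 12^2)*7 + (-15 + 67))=-2432 / 80707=-0.03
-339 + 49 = -290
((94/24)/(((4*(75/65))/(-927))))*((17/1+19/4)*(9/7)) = -49276539/2240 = -21998.45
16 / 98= 8 / 49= 0.16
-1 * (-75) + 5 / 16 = 1205 / 16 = 75.31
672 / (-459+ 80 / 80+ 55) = -672 / 403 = -1.67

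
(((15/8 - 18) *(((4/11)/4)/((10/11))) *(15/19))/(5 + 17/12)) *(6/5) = -3483/14630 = -0.24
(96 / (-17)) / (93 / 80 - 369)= 2560 / 166753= 0.02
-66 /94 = -0.70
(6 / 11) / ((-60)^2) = 1 / 6600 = 0.00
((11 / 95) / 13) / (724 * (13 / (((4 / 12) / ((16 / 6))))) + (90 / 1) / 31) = 31 / 262074410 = 0.00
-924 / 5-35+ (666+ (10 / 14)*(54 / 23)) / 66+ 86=-1095219 / 8855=-123.68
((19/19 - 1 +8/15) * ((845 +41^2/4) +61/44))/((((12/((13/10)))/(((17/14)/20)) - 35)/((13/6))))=160118036/12803175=12.51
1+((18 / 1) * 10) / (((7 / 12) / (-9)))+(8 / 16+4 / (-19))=-738377 / 266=-2775.85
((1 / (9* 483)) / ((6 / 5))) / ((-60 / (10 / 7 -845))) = 5905 / 2190888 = 0.00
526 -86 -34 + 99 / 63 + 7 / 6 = 408.74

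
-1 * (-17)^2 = -289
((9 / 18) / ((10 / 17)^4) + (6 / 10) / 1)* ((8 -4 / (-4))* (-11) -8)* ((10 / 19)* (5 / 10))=-10220747 / 76000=-134.48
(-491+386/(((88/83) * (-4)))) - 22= -106307/176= -604.02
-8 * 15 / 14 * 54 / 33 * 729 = -787320 / 77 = -10224.94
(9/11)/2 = 9/22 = 0.41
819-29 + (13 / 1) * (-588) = -6854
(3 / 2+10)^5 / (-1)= -6436343 / 32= -201135.72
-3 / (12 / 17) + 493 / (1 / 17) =33507 / 4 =8376.75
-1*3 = -3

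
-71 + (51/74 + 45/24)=-20257/296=-68.44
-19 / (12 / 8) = -38 / 3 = -12.67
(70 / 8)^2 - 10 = 1065 / 16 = 66.56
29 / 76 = 0.38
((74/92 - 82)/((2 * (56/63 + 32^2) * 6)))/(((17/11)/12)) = -369765/7213168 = -0.05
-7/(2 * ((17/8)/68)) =-112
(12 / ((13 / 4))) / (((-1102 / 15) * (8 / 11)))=-495 / 7163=-0.07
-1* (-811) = 811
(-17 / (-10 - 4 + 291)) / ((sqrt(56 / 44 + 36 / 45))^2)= -935 / 31578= -0.03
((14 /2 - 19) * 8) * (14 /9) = -448 /3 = -149.33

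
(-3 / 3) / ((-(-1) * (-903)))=1 / 903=0.00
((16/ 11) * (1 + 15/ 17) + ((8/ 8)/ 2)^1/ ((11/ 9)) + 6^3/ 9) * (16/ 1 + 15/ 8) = 131989/ 272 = 485.25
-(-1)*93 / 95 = 93 / 95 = 0.98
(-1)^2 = 1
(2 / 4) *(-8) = -4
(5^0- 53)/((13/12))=-48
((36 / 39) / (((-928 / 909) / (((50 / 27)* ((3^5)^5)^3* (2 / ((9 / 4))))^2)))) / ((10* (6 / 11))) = -62651609034297525822182985719224961391734737773659842083321120909959199000 / 377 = -166184639348269299263084800000000000000000000000000000000000000000000000.00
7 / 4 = 1.75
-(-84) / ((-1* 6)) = -14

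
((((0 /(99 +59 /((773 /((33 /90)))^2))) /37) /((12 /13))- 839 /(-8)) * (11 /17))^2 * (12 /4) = 255523323 /18496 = 13815.06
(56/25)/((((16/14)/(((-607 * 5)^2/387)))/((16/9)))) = 82935.41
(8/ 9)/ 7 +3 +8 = 701/ 63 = 11.13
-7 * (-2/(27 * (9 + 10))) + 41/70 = 22013/35910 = 0.61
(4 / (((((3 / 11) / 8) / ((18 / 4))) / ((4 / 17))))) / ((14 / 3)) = 3168 / 119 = 26.62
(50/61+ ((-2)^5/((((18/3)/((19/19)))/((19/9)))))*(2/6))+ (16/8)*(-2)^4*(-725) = -114645694/4941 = -23202.93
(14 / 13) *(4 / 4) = 14 / 13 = 1.08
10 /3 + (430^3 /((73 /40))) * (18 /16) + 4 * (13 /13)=49011171.72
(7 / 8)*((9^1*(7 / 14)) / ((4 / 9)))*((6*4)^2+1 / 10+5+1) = 3300507 / 640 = 5157.04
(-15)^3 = -3375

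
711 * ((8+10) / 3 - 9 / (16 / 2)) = 27729 / 8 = 3466.12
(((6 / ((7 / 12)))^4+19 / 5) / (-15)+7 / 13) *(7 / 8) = -873066581 / 1337700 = -652.66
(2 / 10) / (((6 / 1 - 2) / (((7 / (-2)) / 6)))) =-0.03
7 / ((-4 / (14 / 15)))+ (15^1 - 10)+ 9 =371 / 30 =12.37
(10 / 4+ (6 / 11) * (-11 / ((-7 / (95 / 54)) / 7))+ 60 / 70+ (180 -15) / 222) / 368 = 34163 / 857808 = 0.04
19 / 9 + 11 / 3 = 52 / 9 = 5.78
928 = 928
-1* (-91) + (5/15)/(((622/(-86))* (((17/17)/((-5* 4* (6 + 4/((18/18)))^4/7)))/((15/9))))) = 44782963/19593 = 2285.66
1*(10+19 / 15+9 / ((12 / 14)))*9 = 1959 / 10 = 195.90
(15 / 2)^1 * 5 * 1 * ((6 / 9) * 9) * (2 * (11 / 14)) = 2475 / 7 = 353.57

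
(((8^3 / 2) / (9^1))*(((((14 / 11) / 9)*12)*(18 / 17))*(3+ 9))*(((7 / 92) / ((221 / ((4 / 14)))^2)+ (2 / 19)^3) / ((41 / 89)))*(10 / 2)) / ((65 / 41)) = 91739782561792 / 18730878427547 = 4.90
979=979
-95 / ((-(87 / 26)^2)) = 8.48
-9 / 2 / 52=-9 / 104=-0.09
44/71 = 0.62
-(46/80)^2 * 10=-529/160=-3.31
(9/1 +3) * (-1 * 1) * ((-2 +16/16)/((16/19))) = 57/4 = 14.25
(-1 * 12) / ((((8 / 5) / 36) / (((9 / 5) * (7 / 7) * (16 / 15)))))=-2592 / 5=-518.40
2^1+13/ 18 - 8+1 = -77/ 18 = -4.28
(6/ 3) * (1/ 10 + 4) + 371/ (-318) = 211/ 30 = 7.03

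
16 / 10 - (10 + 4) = -62 / 5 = -12.40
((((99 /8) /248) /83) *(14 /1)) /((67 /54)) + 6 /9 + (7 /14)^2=7641337 /8274768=0.92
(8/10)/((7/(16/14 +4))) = 144/245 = 0.59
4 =4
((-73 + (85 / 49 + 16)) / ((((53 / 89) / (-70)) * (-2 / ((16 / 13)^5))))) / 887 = -1263596994560 / 122183986561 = -10.34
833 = 833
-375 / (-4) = 375 / 4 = 93.75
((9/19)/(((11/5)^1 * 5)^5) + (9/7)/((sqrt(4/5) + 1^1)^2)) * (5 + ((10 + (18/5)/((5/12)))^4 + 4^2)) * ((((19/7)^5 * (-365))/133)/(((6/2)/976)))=-5689825690.55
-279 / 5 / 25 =-279 / 125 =-2.23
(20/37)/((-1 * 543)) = -20/20091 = -0.00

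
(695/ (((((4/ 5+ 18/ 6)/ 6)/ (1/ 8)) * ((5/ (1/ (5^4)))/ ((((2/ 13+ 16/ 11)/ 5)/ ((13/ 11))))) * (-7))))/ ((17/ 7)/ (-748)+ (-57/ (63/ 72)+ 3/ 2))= 211002/ 7868154125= 0.00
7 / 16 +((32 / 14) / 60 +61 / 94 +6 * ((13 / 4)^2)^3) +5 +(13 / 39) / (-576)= 643705211701 / 90961920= 7076.64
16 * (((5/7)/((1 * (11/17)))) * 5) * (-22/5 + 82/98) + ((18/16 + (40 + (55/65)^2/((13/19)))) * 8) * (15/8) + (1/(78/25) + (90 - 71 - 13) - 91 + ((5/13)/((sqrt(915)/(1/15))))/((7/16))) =16 * sqrt(915)/249795 + 46396221545/198942744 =233.22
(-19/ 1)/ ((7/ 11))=-209/ 7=-29.86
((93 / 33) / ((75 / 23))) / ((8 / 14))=4991 / 3300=1.51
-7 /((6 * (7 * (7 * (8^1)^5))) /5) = -5 /1376256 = -0.00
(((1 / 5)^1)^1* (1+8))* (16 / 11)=144 / 55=2.62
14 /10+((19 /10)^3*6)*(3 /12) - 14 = -4623 /2000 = -2.31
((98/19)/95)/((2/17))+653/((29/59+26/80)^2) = 6567785787057/6702558845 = 979.89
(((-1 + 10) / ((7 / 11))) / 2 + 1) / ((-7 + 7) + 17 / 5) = 565 / 238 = 2.37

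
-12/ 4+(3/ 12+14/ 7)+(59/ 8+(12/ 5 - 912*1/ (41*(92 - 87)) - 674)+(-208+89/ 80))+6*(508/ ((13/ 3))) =-7373593/ 42640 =-172.93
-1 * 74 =-74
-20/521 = -0.04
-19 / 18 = -1.06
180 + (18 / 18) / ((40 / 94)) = 3647 / 20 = 182.35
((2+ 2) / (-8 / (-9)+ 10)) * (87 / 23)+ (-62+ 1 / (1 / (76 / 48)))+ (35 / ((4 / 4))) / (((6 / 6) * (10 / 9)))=-372277 / 13524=-27.53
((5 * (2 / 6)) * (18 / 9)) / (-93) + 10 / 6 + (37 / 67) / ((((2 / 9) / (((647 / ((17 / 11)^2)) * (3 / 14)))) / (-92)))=-501803640166 / 37815939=-13269.63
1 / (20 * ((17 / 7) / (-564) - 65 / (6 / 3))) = -987 / 641635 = -0.00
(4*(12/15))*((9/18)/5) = 8/25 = 0.32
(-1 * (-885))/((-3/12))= -3540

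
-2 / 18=-1 / 9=-0.11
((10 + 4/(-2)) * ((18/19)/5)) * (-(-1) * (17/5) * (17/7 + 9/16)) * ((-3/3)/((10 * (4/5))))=-10251/5320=-1.93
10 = 10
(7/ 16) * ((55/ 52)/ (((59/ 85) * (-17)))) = -1925/ 49088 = -0.04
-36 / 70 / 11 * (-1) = 18 / 385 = 0.05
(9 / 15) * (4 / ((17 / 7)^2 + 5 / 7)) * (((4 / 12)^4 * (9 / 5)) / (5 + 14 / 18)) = 49 / 35100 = 0.00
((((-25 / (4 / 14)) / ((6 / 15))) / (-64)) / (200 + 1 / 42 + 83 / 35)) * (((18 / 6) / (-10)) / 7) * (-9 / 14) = 10125 / 21761536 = 0.00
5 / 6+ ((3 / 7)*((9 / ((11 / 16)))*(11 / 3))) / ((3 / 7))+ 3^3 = 455 / 6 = 75.83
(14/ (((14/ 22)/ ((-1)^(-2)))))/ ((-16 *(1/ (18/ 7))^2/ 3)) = -2673/ 98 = -27.28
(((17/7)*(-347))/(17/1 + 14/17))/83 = -100283/176043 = -0.57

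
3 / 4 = 0.75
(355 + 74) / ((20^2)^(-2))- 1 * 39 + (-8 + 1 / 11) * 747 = 68634052.91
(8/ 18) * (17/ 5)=68/ 45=1.51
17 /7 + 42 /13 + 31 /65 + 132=62852 /455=138.14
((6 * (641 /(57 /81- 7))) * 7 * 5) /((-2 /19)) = 203102.74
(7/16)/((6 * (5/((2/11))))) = 7/2640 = 0.00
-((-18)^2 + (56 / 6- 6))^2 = -964324 / 9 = -107147.11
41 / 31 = 1.32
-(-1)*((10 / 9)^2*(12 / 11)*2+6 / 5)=3.89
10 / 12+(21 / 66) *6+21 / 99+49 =1143 / 22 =51.95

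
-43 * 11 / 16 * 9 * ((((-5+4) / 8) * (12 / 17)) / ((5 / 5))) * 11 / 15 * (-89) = -4167603 / 2720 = -1532.21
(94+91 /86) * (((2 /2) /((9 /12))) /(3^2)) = 5450 /387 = 14.08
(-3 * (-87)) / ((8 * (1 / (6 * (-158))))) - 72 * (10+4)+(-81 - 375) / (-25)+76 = -1592113 / 50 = -31842.26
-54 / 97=-0.56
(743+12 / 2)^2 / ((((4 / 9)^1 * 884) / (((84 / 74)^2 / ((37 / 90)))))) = 100197583605 / 22388626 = 4475.38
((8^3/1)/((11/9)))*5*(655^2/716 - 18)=2396949120/1969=1217343.38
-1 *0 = 0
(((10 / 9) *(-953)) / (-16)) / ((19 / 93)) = 147715 / 456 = 323.94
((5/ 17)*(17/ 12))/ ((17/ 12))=5/ 17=0.29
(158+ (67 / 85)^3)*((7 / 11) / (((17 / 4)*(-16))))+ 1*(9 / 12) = -168401733 / 229682750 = -0.73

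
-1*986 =-986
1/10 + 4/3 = 43/30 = 1.43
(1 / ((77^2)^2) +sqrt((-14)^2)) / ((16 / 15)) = 7382138625 / 562448656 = 13.13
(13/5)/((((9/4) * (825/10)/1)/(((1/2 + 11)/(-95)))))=-1196/705375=-0.00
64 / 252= 16 / 63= 0.25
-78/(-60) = 13/10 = 1.30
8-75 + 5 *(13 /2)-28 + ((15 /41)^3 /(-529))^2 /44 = -62.50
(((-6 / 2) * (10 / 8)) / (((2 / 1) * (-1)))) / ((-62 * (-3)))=5 / 496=0.01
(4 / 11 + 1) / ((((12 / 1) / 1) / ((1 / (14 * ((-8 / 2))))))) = -5 / 2464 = -0.00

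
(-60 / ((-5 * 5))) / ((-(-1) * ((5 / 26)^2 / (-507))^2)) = 1409582685888 / 3125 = 451066459.48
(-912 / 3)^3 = -28094464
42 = 42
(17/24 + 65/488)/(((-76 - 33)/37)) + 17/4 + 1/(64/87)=6796301/1276608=5.32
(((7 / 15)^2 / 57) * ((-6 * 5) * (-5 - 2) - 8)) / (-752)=-4949 / 4822200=-0.00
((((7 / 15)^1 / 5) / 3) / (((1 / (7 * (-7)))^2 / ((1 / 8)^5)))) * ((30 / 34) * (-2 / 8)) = -16807 / 33423360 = -0.00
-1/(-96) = 1/96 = 0.01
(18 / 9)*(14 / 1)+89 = 117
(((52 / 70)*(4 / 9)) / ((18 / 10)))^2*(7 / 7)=10816 / 321489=0.03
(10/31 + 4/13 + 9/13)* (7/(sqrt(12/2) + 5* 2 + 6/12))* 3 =12054/4309 - 1148* sqrt(6)/4309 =2.14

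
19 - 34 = -15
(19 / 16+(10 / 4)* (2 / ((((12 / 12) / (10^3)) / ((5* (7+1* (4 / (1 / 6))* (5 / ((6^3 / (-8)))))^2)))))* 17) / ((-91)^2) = 3597201539 / 10732176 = 335.18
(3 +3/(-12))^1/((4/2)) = 11/8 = 1.38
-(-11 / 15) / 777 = 11 / 11655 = 0.00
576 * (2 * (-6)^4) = 1492992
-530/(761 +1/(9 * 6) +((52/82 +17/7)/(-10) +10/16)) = -0.70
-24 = -24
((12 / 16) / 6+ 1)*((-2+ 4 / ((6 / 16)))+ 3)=105 / 8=13.12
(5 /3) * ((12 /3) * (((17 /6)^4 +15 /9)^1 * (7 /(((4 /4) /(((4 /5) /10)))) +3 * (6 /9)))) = 1370896 /1215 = 1128.31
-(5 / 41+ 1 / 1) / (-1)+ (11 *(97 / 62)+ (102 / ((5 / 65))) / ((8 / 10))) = 2129982 / 1271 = 1675.83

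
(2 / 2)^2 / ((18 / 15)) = 5 / 6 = 0.83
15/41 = 0.37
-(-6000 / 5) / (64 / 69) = 1293.75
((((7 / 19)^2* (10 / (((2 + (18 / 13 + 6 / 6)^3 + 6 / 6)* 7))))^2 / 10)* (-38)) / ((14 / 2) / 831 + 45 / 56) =-55031993987880 / 85766238658172873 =-0.00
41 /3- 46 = -97 /3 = -32.33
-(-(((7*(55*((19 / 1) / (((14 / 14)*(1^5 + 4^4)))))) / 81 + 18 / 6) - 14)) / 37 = -0.29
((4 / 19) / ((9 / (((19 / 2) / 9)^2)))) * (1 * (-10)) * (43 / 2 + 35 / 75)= -12521 / 2187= -5.73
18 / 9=2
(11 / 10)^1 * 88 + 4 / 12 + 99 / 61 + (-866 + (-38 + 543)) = -239953 / 915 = -262.24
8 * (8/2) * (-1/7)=-32/7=-4.57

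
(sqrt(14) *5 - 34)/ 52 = -17/ 26 + 5 *sqrt(14)/ 52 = -0.29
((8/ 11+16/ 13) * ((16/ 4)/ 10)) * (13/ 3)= 112/ 33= 3.39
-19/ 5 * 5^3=-475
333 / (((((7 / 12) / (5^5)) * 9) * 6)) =231250 / 7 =33035.71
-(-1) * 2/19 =2/19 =0.11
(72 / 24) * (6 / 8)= 9 / 4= 2.25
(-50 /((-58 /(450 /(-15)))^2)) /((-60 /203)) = 2625 /58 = 45.26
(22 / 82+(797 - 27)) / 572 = 2871 / 2132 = 1.35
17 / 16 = 1.06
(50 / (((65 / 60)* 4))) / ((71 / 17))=2550 / 923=2.76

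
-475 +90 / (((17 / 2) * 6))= -8045 / 17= -473.24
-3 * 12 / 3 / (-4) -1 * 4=-1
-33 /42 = -11 /14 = -0.79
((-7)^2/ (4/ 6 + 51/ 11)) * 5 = 231/ 5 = 46.20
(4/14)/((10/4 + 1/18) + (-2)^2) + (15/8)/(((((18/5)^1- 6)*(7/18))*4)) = -12123/26432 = -0.46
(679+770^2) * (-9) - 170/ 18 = -48079984/ 9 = -5342220.44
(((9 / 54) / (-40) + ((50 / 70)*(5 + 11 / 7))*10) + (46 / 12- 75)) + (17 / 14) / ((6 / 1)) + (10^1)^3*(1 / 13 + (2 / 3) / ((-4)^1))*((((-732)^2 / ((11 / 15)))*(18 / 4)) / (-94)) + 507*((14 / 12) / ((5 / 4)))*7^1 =49674642514087 / 15807792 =3142414.99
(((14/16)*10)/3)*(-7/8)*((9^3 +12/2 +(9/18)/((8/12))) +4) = -724955/384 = -1887.90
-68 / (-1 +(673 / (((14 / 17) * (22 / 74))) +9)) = -10472 / 424549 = -0.02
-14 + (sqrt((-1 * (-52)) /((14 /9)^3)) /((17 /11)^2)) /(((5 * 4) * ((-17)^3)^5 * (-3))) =-14 + 1089 * sqrt(182) /1621390913297220057786920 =-14.00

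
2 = 2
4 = 4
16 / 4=4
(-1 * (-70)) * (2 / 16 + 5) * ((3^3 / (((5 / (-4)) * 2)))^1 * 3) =-23247 / 2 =-11623.50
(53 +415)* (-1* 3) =-1404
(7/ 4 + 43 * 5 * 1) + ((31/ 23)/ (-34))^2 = 33137197/ 152881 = 216.75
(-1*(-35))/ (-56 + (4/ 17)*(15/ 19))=-11305/ 18028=-0.63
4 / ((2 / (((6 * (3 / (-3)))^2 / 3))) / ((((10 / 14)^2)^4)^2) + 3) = 3662109375000 / 35979512600851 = 0.10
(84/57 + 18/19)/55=46/1045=0.04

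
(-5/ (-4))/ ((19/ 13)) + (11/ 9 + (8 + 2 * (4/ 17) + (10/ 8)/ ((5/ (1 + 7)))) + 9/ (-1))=41257/ 11628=3.55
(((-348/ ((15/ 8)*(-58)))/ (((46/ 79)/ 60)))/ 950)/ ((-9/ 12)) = -5056/ 10925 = -0.46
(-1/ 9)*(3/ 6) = -1/ 18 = -0.06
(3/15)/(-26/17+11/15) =-51/203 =-0.25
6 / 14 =3 / 7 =0.43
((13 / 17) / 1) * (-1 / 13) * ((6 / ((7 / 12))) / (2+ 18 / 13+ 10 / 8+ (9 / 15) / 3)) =-6240 / 49861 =-0.13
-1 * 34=-34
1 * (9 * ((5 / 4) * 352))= 3960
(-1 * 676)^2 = 456976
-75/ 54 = -25/ 18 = -1.39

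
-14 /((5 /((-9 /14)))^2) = -81 /350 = -0.23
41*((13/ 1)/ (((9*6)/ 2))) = 533/ 27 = 19.74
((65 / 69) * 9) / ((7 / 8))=1560 / 161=9.69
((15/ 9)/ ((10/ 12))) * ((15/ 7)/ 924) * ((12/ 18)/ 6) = 5/ 9702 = 0.00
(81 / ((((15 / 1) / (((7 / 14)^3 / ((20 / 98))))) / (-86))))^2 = 3236358321 / 40000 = 80908.96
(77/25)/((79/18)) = 1386/1975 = 0.70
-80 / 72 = -10 / 9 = -1.11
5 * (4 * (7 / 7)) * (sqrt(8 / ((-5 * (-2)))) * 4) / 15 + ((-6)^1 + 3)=-3 + 32 * sqrt(5) / 15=1.77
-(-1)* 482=482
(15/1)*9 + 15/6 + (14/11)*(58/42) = 139.26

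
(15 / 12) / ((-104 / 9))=-45 / 416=-0.11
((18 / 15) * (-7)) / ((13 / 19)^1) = -798 / 65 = -12.28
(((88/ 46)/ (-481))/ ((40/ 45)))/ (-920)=99/ 20355920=0.00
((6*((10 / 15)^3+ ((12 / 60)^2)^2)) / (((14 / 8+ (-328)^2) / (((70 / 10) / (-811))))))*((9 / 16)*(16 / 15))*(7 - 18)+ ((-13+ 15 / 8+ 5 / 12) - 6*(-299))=46678752512982431 / 26175612975000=1783.29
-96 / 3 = -32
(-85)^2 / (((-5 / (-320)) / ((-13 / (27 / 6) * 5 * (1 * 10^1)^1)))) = -601120000 / 9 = -66791111.11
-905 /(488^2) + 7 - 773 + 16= -178608905 /238144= -750.00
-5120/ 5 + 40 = -984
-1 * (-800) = 800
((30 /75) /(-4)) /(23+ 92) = -1 /1150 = -0.00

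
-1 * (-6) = 6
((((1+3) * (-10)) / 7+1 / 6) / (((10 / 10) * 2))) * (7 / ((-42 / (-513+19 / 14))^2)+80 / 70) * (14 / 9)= -11968048961 / 2667168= -4487.17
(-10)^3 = -1000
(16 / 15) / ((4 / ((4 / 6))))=8 / 45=0.18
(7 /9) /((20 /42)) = 49 /30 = 1.63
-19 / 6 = -3.17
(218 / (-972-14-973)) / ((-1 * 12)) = 109 / 11754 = 0.01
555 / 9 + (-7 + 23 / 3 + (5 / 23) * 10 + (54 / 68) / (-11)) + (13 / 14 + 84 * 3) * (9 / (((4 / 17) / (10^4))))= 17476254187177 / 180642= 96745243.01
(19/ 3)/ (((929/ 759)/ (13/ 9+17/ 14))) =1610345/ 117054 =13.76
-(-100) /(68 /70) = 1750 /17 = 102.94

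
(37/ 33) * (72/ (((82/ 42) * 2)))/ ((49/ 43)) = 57276/ 3157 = 18.14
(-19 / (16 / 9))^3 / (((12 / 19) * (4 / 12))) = -95004009 / 16384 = -5798.58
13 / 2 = 6.50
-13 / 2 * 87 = -1131 / 2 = -565.50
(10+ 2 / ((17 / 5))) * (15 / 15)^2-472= -7844 / 17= -461.41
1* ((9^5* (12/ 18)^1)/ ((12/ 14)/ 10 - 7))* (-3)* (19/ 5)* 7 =54974619/ 121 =454335.69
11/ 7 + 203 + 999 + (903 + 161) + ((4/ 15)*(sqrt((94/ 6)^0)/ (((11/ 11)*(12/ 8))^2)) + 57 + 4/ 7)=2325.26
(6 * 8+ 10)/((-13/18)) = -1044/13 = -80.31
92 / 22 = 46 / 11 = 4.18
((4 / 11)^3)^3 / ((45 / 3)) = 0.00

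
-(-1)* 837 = 837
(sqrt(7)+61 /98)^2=61*sqrt(7) /49+70949 /9604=10.68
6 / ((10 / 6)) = 18 / 5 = 3.60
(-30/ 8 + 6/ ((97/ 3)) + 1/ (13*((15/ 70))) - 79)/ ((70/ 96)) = -4975732/ 44135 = -112.74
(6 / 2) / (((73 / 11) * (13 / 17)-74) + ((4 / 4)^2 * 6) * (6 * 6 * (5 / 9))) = 561 / 9551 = 0.06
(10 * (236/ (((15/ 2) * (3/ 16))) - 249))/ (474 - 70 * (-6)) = -3653/ 4023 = -0.91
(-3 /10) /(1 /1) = -3 /10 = -0.30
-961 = -961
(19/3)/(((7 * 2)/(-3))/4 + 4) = 2.24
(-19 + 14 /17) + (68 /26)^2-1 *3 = -41188 /2873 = -14.34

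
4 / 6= 2 / 3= 0.67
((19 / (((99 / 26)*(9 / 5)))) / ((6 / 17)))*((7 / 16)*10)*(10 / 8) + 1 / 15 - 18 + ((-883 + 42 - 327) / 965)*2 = 373092205 / 16508448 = 22.60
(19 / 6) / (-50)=-0.06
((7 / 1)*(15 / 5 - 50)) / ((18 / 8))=-1316 / 9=-146.22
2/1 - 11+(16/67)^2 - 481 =-2199354/4489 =-489.94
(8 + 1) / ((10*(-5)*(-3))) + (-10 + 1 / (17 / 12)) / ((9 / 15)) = -39347 / 2550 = -15.43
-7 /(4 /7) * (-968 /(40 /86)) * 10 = 254947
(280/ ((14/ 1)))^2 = 400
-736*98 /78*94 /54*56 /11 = -94920448 /11583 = -8194.81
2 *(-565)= -1130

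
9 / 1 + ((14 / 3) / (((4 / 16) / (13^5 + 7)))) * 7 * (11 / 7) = 228720827 / 3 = 76240275.67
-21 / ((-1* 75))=0.28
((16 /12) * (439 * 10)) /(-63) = -17560 /189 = -92.91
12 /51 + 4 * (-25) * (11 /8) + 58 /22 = -50351 /374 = -134.63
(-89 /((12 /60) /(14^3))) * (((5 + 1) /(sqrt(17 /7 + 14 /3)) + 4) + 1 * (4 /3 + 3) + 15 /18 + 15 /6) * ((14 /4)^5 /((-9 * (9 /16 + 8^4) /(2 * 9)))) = 24627229872 * sqrt(3129) /1953241 + 143658840920 /39327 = 4358213.13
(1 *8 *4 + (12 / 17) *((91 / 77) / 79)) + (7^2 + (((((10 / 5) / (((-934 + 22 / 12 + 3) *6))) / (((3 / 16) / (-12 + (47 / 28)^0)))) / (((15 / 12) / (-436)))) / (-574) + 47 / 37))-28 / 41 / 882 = 3238707899318282 / 39355886926125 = 82.29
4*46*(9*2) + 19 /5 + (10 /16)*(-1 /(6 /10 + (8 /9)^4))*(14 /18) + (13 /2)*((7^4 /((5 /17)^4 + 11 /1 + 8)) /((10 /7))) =992140337578527 /255038905648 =3890.15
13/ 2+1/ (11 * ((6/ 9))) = 6.64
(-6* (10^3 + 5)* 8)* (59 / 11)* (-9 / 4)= 6403860 / 11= 582169.09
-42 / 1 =-42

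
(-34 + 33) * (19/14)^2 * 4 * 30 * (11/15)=-7942/49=-162.08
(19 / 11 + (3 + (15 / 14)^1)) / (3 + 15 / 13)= 11609 / 8316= 1.40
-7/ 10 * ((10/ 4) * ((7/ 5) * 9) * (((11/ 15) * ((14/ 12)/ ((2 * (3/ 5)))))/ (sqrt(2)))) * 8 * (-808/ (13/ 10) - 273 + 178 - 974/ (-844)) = 14807512027 * sqrt(2)/ 329160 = 63619.47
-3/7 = -0.43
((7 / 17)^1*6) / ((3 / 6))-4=16 / 17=0.94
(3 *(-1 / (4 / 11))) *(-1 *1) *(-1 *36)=-297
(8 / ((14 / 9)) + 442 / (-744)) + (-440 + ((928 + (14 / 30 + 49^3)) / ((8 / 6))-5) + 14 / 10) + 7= 230456731 / 2604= 88501.05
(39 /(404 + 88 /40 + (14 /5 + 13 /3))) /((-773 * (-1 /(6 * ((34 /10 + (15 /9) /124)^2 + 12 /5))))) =1895900799 /184227544000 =0.01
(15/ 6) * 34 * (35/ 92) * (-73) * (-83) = 18025525/ 92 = 195929.62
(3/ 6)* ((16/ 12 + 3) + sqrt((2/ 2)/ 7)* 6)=3* sqrt(7)/ 7 + 13/ 6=3.30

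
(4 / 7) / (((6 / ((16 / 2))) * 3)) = 16 / 63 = 0.25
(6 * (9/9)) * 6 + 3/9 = 109/3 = 36.33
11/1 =11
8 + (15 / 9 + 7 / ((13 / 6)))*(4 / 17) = 6068 / 663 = 9.15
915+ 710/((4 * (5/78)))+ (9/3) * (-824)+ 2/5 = 6062/5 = 1212.40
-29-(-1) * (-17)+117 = 71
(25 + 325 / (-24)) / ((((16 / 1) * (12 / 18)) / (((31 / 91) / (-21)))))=-8525 / 489216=-0.02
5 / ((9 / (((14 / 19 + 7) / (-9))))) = -245 / 513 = -0.48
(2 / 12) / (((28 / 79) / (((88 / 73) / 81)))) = 0.01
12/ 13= 0.92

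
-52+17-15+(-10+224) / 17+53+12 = 469 / 17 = 27.59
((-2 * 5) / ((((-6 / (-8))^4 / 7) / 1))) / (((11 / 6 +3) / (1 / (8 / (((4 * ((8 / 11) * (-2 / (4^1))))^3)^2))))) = -75161927680 / 1387132263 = -54.19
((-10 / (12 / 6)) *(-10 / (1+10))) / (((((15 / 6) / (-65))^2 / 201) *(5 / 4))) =5435040 / 11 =494094.55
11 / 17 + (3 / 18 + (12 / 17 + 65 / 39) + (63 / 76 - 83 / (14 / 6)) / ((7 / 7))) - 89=-3270931 / 27132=-120.56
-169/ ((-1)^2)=-169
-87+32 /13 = -1099 /13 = -84.54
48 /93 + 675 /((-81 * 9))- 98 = -82369 /837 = -98.41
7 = 7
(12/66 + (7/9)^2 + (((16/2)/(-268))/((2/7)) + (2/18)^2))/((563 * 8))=41467/268875288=0.00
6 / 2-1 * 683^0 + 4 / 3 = 10 / 3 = 3.33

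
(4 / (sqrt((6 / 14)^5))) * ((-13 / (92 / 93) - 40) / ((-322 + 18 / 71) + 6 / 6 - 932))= 17008831 * sqrt(21) / 55234845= 1.41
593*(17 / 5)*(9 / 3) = 30243 / 5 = 6048.60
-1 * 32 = -32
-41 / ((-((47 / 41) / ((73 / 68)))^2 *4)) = 367280009 / 40857664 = 8.99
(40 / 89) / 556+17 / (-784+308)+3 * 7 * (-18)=-130946755 / 346388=-378.03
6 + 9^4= 6567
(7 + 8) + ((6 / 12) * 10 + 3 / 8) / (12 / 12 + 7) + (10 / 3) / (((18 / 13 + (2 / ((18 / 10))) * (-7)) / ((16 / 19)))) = 3463819 / 227392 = 15.23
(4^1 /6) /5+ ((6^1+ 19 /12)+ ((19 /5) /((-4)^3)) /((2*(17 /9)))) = 251359 /32640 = 7.70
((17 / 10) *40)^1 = 68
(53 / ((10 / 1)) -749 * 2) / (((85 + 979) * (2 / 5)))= -14927 / 4256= -3.51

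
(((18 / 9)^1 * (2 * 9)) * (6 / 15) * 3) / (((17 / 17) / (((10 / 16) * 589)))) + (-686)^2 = 486499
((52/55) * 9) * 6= 2808/55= 51.05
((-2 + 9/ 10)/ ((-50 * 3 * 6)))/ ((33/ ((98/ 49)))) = 1/ 13500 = 0.00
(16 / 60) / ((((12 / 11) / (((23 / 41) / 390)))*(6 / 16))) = 1012 / 1079325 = 0.00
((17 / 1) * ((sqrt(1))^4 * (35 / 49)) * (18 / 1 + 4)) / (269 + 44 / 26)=1430 / 1449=0.99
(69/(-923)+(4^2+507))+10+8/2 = 495582/923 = 536.93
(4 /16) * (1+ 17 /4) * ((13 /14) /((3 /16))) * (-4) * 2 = -52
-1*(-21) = 21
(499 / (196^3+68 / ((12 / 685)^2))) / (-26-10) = -499 / 279040121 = -0.00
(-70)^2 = 4900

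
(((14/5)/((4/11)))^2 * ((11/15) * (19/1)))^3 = 563779697.42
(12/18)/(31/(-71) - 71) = -0.01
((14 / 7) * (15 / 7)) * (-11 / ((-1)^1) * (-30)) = -9900 / 7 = -1414.29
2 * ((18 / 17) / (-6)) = -6 / 17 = -0.35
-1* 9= -9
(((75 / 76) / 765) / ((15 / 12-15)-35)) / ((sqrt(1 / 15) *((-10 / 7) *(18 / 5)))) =7 *sqrt(15) / 1360476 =0.00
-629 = -629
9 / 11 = 0.82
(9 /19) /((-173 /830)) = -7470 /3287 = -2.27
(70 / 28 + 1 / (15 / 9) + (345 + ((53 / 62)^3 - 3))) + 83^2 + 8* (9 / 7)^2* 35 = 64209224763 / 8341480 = 7697.58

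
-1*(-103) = 103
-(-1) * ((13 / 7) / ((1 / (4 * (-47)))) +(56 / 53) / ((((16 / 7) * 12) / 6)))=-517785 / 1484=-348.91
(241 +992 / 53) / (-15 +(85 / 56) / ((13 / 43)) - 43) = -10020920 / 2044157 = -4.90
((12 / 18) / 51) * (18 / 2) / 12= 1 / 102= 0.01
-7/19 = -0.37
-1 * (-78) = 78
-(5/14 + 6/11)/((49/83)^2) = -957571/369754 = -2.59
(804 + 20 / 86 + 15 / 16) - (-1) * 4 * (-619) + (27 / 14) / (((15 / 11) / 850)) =-2257197 / 4816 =-468.69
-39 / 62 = -0.63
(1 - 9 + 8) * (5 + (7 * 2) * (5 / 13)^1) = 0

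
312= 312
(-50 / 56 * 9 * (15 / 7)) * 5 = -16875 / 196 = -86.10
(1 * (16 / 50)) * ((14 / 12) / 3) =0.12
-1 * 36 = -36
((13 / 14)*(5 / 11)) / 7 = 65 / 1078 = 0.06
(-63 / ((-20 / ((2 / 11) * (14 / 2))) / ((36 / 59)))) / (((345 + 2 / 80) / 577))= 4.09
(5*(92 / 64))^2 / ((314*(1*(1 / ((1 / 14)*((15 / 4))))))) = 198375 / 4501504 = 0.04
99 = 99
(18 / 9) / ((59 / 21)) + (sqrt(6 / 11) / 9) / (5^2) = sqrt(66) / 2475 + 42 / 59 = 0.72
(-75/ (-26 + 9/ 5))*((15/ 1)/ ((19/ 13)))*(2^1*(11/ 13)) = 53.83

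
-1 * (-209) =209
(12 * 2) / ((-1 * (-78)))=4 / 13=0.31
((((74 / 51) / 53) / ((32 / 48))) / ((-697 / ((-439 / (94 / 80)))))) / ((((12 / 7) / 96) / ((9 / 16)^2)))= 46048905 / 118063436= 0.39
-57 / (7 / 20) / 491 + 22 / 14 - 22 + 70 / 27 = -1685941 / 92799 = -18.17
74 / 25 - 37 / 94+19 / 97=629657 / 227950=2.76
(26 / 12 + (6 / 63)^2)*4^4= 556.99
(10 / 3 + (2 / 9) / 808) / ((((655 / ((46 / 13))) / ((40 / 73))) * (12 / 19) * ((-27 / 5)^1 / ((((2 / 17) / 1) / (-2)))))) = 1557905 / 9153483651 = 0.00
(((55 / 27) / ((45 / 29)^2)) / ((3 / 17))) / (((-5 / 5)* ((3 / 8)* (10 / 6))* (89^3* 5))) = -1258136 / 578162701125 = -0.00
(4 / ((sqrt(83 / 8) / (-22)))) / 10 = -88 * sqrt(166) / 415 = -2.73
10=10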